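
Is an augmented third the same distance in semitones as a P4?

Both span 5 semitones: an augmented third and a perfect fourth are the same chromatic distance.

Yes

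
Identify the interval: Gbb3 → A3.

G to A spans two letter names (G-A) — that makes it a second of some quality.
The major second is 2 semitones; here we have 4, two semitones wider: doubly augmented.

AA2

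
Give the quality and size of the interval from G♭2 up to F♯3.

augmented seventh

G to F spans seven letter names (G-A-B-C-D-E-F), so the interval is some kind of seventh.
A major seventh would be 11 semitones; Gb2 to F#3 is 12, one semitone wider, so the interval is augmented.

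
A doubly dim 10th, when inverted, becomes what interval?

First reduce the compound doubly diminished tenth to its simple form, a doubly diminished third.
The rule of nine gives the new number: 9 − 3 = 6, so a third becomes a sixth.
And doubly diminished becomes doubly augmented under inversion, so we get a doubly augmented sixth.

AA6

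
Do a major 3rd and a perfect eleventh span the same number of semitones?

No

A major third spans 4 semitones; a perfect eleventh spans 17 semitones. They differ by 13.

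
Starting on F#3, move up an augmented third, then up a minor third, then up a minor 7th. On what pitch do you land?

Up an augmented third from F#3: A##3 (5 semitones up).
A##3 up a minor third → C##4 (3 semitones).
A minor seventh up from C##4 is B#4.

B#4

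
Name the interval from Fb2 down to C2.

diminished 4th

Descending from Fb2 to C2 is the same interval as ascending C2 to Fb2.
C to F spans four letter names (C-D-E-F) — that makes it a fourth of some quality.
C2 to Fb2 spans 4 semitones — one semitone narrower than the perfect fourth (5) — giving a diminished fourth.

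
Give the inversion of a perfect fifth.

Inverted interval numbers add to nine, so a fifth pairs with a fourth (5 + 4 = 9).
The quality also flips — perfect stays perfect — giving a perfect fourth.

P4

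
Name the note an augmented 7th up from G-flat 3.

The seventh takes the letter from G up to F.
An augmented seventh spans 12 semitones, so from Gb3 the target pitch is F#4.

F-sharp 4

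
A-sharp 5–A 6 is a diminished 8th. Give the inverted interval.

Interval numbers invert to sum to nine: 8 + 1 = 9, so an octave inverts to a unison.
And diminished becomes augmented under inversion, so we get an augmented unison.

augmented 1st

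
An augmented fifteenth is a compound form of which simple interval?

Each octave removed subtracts seven from the number: 15 − 7 = 8.
Quality carries through unchanged, so the simple form is an augmented octave.

augmented 8th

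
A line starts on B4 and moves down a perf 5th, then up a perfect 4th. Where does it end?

Down a perfect fifth from B4: E4 (7 semitones down).
Up a perfect fourth from E4: A4 (5 semitones up).

A4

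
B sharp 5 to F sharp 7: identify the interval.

d12

B to F spans five letter names (B-C-D-E-F), plus an octave: a twelfth.
A perfect twelfth would be 19 semitones; B#5 to F#7 is 18, one semitone narrower, so the interval is diminished.
(Equivalently, a compound diminished fifth: a diminished fifth plus an octave.)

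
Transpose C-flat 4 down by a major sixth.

E-double-flat 3

The sixth takes the letter from C down to E.
Moving 9 semitones down from Cb4 (the size of a major sixth) reaches Ebb3.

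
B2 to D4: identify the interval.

B to D spans three letter names (B-C-D), plus an octave: a tenth.
B2 to D4 is 15 semitones, a half step short of the major tenth (16), so this is minor.
(Equivalently, a compound minor third: a minor third plus an octave.)

m10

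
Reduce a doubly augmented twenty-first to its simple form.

AA7

Subtracting seven from the interval number removes an octave: 21 − 14 = 7.
Quality carries through unchanged, so the simple form is a doubly augmented seventh.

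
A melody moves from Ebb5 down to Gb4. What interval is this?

m6

Descending from Ebb5 to Gb4 is the same interval as ascending Gb4 to Ebb5.
G to E spans six letter names (G-A-B-C-D-E), so the interval is some kind of sixth.
A major sixth would be 9 semitones, but Gb4 to Ebb5 is 8 — one semitone narrower, making it a minor sixth.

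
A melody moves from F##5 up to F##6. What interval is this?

F to F is the same letter name, plus an octave, so the interval is some kind of octave.
F##5 to F##6 is 12 semitones, matching the perfect octave exactly, so the quality is perfect.

perfect 8th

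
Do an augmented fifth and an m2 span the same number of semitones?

No

An augmented fifth is 8 semitones but a minor second is 1 semitone — different sizes.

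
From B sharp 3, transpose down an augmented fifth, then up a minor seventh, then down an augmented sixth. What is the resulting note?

F flat 3

B#3 down an augmented fifth → E3 (8 semitones).
Up a minor seventh from E3: D4 (10 semitones up).
An augmented sixth down from D4 is Fb3.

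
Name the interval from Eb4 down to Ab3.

P5

Descending from Eb4 to Ab3 is the same interval as ascending Ab3 to Eb4.
A to E spans five letter names (A-B-C-D-E), so the interval is some kind of fifth.
Ab3 to Eb4 is 7 semitones, matching the perfect fifth exactly, so the quality is perfect.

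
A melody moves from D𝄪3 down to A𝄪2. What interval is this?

perfect fourth

Descending from D##3 to A##2 is the same interval as ascending A##2 to D##3.
A to D spans four letter names (A-B-C-D), so the interval is some kind of fourth.
A##2 to D##3 is 5 semitones, matching the perfect fourth exactly, so the quality is perfect.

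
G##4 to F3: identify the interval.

Descending from G##4 to F3 is the same interval as ascending F3 to G##4.
F to G spans two letter names (F-G), plus an octave, so the interval is some kind of ninth.
The major ninth is 14 semitones; here we have 16, two semitones wider: doubly augmented.
(Equivalently, a compound doubly augmented second: a doubly augmented second plus an octave.)

doubly augmented ninth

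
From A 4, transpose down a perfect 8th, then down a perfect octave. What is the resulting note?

A 2

Down a perfect octave from A4: A3 (12 semitones down).
A perfect octave down from A3 is A2.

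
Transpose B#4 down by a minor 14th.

The fourteenth's letter: B down seven letter names plus an octave → C.
Moving 22 semitones down from B#4 (the size of a minor fourteenth) reaches C##3.

C##3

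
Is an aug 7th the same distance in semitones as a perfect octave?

Yes

An augmented seventh spans 12 semitones, and a perfect octave also spans 12 semitones — they're enharmonic.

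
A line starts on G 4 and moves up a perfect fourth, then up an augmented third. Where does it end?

E sharp 5

G4 up a perfect fourth → C5 (5 semitones).
C5 up an augmented third → E#5 (5 semitones).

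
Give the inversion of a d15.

First reduce the compound diminished fifteenth to its simple form, a diminished octave.
The rule of nine gives the new number: 9 − 8 = 1, so an octave becomes a unison.
The quality also flips — diminished becomes augmented — giving an augmented unison.

A1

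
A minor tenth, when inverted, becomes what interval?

major 6th

First reduce the compound minor tenth to its simple form, a minor third.
The rule of nine gives the new number: 9 − 3 = 6, so a third becomes a sixth.
And minor becomes major under inversion, so we get a major sixth.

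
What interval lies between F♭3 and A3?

F to A spans three letter names (F-G-A) — that makes it a third of some quality.
The major third is 4 semitones; here we have 5, one semitone wider: augmented.

augmented third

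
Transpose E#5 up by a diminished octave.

E6

The letter stays E (same as the start), shifted an octave up.
A diminished octave spans 11 semitones, so from E#5 the target pitch is E6.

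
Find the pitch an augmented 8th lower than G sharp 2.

An octave keeps the letter name G, an octave down from G.
Moving 13 semitones down from G#2 (the size of an augmented octave) reaches G1.

G 1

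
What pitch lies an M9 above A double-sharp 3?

Counting two letter names plus an octave up from A lands on B.
A major ninth spans 14 semitones, so from A##3 the target pitch is B##4.

B double-sharp 4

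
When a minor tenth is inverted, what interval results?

major 6th

First reduce the compound minor tenth to its simple form, a minor third.
The rule of nine gives the new number: 9 − 3 = 6, so a third becomes a sixth.
The quality also flips — minor becomes major — giving a major sixth.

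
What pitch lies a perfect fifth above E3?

The fifth takes the letter from E up to B.
A perfect fifth spans 7 semitones, so from E3 the target pitch is B3.

B3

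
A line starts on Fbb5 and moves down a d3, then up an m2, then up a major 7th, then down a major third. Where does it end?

Down a diminished third from Fbb5: Db5 (2 semitones down).
A minor second up from Db5 is Ebb5.
Ebb5 up a major seventh → Db6 (11 semitones).
Down a major third from Db6: Bbb5 (4 semitones down).

Bbb5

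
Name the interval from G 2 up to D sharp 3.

augmented 5th

G to D spans five letter names (G-A-B-C-D) — that makes it a fifth of some quality.
A perfect fifth would be 7 semitones; G2 to D#3 is 8, one semitone wider, so the interval is augmented.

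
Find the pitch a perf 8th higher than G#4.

G#5

The letter stays G (same as the start), shifted an octave up.
A perfect octave is 12 semitones; 12 semitones up from G#4 gives G#5.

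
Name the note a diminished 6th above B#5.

Six letter names up from B: G.
A diminished sixth spans 7 semitones, so from B#5 the target pitch is G6.

G6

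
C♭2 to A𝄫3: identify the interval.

minor thirteenth

C to A spans six letter names (C-D-E-F-G-A), plus an octave: a thirteenth.
At 20 semitones, Cb2→Abb3 falls one short of a major thirteenth: minor.
(Equivalently, a compound minor sixth: a minor sixth plus an octave.)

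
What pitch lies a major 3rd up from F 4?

A 4

Counting three letter names up from F lands on A.
Moving 4 semitones up from F4 (the size of a major third) reaches A4.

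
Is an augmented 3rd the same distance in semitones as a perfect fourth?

An augmented third = 5 semitones = a perfect fourth; enharmonically equal.

Yes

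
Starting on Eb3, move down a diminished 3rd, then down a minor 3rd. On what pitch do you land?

A#2

A diminished third down from Eb3 is C#3.
C#3 down a minor third → A#2 (3 semitones).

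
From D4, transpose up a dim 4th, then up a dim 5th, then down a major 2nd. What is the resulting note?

D4 up a diminished fourth → Gb4 (4 semitones).
Gb4 up a diminished fifth → Dbb5 (6 semitones).
A major second down from Dbb5 is Cbb5.

Cbb5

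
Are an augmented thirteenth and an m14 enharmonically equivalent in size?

Yes

Both span 22 semitones: an augmented thirteenth and a minor fourteenth are the same chromatic distance.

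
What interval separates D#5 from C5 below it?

augmented second

Descending from D#5 to C5 is the same interval as ascending C5 to D#5.
C to D spans two letter names (C-D) — that makes it a second of some quality.
C5 to D#5 spans 3 semitones — one semitone wider than the major second (2) — giving an augmented second.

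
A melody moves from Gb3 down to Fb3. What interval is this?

Descending from Gb3 to Fb3 is the same interval as ascending Fb3 to Gb3.
F to G spans two letter names (F-G) — that makes it a second of some quality.
Fb3 to Gb3 is 2 semitones, matching the major second exactly, so the quality is major.

major 2nd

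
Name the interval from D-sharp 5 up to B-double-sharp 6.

D to B spans six letter names (D-E-F-G-A-B), plus an octave — that makes it a thirteenth of some quality.
A major thirteenth would be 21 semitones; D#5 to B##6 is 22, one semitone wider, so the interval is augmented.
(Equivalently, a compound augmented sixth: an augmented sixth plus an octave.)

augmented thirteenth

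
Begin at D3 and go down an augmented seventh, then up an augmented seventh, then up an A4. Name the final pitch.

G#3

Down an augmented seventh from D3: Ebb2 (12 semitones down).
Up an augmented seventh from Ebb2: D3 (12 semitones up).
Up an augmented fourth from D3: G#3 (6 semitones up).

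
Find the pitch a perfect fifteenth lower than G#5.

G#3

A fifteenth keeps the letter name G, two octaves down from G.
A perfect fifteenth spans 24 semitones, so from G#5 the target pitch is G#3.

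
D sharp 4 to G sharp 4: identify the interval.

D to G spans four letter names (D-E-F-G) — that makes it a fourth of some quality.
Counting semitones, D#4→G#4 is 5, which is the perfect fourth.

perfect fourth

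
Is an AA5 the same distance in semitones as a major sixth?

Yes

A doubly augmented fifth spans 9 semitones, and a major sixth also spans 9 semitones — they're enharmonic.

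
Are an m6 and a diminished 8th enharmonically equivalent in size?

A minor sixth spans 8 semitones; a diminished octave spans 11 semitones. They differ by 3.

No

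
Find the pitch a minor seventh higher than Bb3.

Counting seven letter names up from B lands on A.
Moving 10 semitones up from Bb3 (the size of a minor seventh) reaches Ab4.

Ab4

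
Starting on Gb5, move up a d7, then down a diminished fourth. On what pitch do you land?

Cb6

Gb5 up a diminished seventh → Fbb6 (9 semitones).
Fbb6 down a diminished fourth → Cb6 (4 semitones).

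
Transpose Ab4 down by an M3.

Fb4

Counting three letter names down from A lands on F.
A major third is 4 semitones; 4 semitones down from Ab4 gives Fb4.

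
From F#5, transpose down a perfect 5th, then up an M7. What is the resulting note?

F#5 down a perfect fifth → B4 (7 semitones).
Up a major seventh from B4: A#5 (11 semitones up).

A#5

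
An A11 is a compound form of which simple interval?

A4

Subtracting seven from the interval number removes an octave: 11 − 7 = 4.
Quality carries through unchanged, so the simple form is an augmented fourth.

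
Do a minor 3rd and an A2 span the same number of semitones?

A minor third = 3 semitones = an augmented second; enharmonically equal.

Yes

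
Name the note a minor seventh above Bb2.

Seven letter names up from B: A.
A minor seventh spans 10 semitones, so from Bb2 the target pitch is Ab3.

Ab3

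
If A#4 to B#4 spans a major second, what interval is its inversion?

minor 7th

Inverted interval numbers add to nine, so a second pairs with a seventh (2 + 7 = 9).
The quality also flips — major becomes minor — giving a minor seventh.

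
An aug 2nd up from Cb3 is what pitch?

D3

Two letter names up from C: D.
Moving 3 semitones up from Cb3 (the size of an augmented second) reaches D3.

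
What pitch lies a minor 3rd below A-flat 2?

F 2

Counting three letter names down from A lands on F.
A minor third spans 3 semitones, so from Ab2 the target pitch is F2.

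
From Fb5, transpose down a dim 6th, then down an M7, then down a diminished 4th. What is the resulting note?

F#3

A diminished sixth down from Fb5 is A4.
A4 down a major seventh → Bb3 (11 semitones).
Bb3 down a diminished fourth → F#3 (4 semitones).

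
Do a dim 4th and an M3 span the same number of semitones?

A diminished fourth = 4 semitones = a major third; enharmonically equal.

Yes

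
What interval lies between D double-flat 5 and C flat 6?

major 7th

D to C spans seven letter names (D-E-F-G-A-B-C): a seventh.
Dbb5 to Cb6 is 11 semitones, matching the major seventh exactly, so the quality is major.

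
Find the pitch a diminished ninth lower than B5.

Two letters down from B (plus an octave) reaches A.
Moving 12 semitones down from B5 (the size of a diminished ninth) reaches A##4.

A##4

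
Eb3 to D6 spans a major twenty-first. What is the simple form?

Subtracting seven from the interval number removes an octave: 21 − 14 = 7.
Quality carries through unchanged, so the simple form is a major seventh.

M7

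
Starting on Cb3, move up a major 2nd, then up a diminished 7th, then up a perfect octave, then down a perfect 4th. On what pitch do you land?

Gbb4

A major second up from Cb3 is Db3.
A diminished seventh up from Db3 is Cbb4.
A perfect octave up from Cbb4 is Cbb5.
Down a perfect fourth from Cbb5: Gbb4 (5 semitones down).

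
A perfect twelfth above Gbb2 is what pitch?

Counting five letter names plus an octave up from G lands on D.
Moving 19 semitones up from Gbb2 (the size of a perfect twelfth) reaches Dbb4.

Dbb4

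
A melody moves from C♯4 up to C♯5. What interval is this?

perfect octave

C to C is the same letter name, plus an octave: an octave.
The perfect octave spans 12 semitones, and C#4 to C#5 is exactly 12 semitones — so this is a perfect octave.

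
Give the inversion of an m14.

major 2nd

First reduce the compound minor fourteenth to its simple form, a minor seventh.
Interval numbers invert to sum to nine: 7 + 2 = 9, so a seventh inverts to a second.
And minor becomes major under inversion, so we get a major second.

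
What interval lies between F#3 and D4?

minor 6th

F to D spans six letter names (F-G-A-B-C-D): a sixth.
At 8 semitones, F#3→D4 falls one short of a major sixth: minor.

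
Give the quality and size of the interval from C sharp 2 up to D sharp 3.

C to D spans two letter names (C-D), plus an octave — that makes it a ninth of some quality.
Counting semitones, C#2→D#3 is 14, which is the major ninth.
(Equivalently, a compound major second: a major second plus an octave.)

M9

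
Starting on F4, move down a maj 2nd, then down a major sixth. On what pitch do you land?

Gb3

Down a major second from F4: Eb4 (2 semitones down).
Down a major sixth from Eb4: Gb3 (9 semitones down).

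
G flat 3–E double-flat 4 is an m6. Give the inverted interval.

major third

Interval numbers invert to sum to nine: 6 + 3 = 9, so a sixth inverts to a third.
The quality also flips — minor becomes major — giving a major third.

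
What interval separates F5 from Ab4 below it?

M6

Descending from F5 to Ab4 is the same interval as ascending Ab4 to F5.
A to F spans six letter names (A-B-C-D-E-F), so the interval is some kind of sixth.
Counting semitones, Ab4→F5 is 9, which is the major sixth.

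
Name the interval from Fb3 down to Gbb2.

Descending from Fb3 to Gbb2 is the same interval as ascending Gbb2 to Fb3.
G to F spans seven letter names (G-A-B-C-D-E-F) — that makes it a seventh of some quality.
Gbb2 to Fb3 is 11 semitones, matching the major seventh exactly, so the quality is major.

major 7th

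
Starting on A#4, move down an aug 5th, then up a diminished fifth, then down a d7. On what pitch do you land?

B3

An augmented fifth down from A#4 is D4.
A diminished fifth up from D4 is Ab4.
Down a diminished seventh from Ab4: B3 (9 semitones down).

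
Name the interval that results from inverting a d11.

First reduce the compound diminished eleventh to its simple form, a diminished fourth.
The rule of nine gives the new number: 9 − 4 = 5, so a fourth becomes a fifth.
Quality inverts too: diminished becomes augmented. That makes the inversion an augmented fifth.

augmented 5th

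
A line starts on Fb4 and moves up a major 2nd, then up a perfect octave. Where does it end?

Up a major second from Fb4: Gb4 (2 semitones up).
Up a perfect octave from Gb4: Gb5 (12 semitones up).

Gb5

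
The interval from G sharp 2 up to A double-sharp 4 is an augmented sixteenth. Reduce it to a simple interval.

Subtracting seven from the interval number removes an octave: 16 − 14 = 2.
Quality carries through unchanged, so the simple form is an augmented second.

augmented second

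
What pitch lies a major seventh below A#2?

The seventh takes the letter from A down to B.
A major seventh is 11 semitones; 11 semitones down from A#2 gives B1.

B1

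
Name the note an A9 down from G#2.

The ninth's letter: G down two letter names plus an octave → F.
Moving 15 semitones down from G#2 (the size of an augmented ninth) reaches F1.

F1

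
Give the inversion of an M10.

m6

First reduce the compound major tenth to its simple form, a major third.
The rule of nine gives the new number: 9 − 3 = 6, so a third becomes a sixth.
The quality also flips — major becomes minor — giving a minor sixth.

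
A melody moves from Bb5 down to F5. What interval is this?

perfect fourth

Descending from Bb5 to F5 is the same interval as ascending F5 to Bb5.
F to B spans four letter names (F-G-A-B): a fourth.
F5 to Bb5 is 5 semitones, matching the perfect fourth exactly, so the quality is perfect.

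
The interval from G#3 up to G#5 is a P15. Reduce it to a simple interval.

Each octave removed subtracts seven from the number: 15 − 7 = 8.
So a perfect fifteenth is an octave plus a perfect octave. The quality is unchanged.

perfect 8th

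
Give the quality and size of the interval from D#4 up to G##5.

augmented eleventh

D to G spans four letter names (D-E-F-G), plus an octave, so the interval is some kind of eleventh.
A perfect eleventh would be 17 semitones; D#4 to G##5 is 18, one semitone wider, so the interval is augmented.
(Equivalently, a compound augmented fourth: an augmented fourth plus an octave.)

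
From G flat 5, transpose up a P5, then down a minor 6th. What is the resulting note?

F 5

A perfect fifth up from Gb5 is Db6.
Down a minor sixth from Db6: F5 (8 semitones down).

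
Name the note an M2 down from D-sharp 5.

C-sharp 5

Counting two letter names down from D lands on C.
A major second is 2 semitones; 2 semitones down from D#5 gives C#5.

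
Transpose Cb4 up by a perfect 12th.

Gb5

Five letters up from C (plus an octave) reaches G.
Moving 19 semitones up from Cb4 (the size of a perfect twelfth) reaches Gb5.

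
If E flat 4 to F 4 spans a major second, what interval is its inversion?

Interval numbers invert to sum to nine: 2 + 7 = 9, so a second inverts to a seventh.
Quality inverts too: major becomes minor. That makes the inversion a minor seventh.

minor seventh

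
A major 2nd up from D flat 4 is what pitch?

E flat 4

The second takes the letter from D up to E.
Moving 2 semitones up from Db4 (the size of a major second) reaches Eb4.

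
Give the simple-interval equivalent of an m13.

minor 6th

Subtracting seven from the interval number removes an octave: 13 − 7 = 6.
So a minor thirteenth is an octave plus a minor sixth. The quality is unchanged.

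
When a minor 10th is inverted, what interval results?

First reduce the compound minor tenth to its simple form, a minor third.
Interval numbers invert to sum to nine: 3 + 6 = 9, so a third inverts to a sixth.
Quality inverts too: minor becomes major. That makes the inversion a major sixth.

major 6th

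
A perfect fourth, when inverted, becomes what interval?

Inverted interval numbers add to nine, so a fourth pairs with a fifth (4 + 5 = 9).
Quality inverts too: perfect stays perfect. That makes the inversion a perfect fifth.

P5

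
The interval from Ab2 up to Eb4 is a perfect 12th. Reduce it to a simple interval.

P5

Take out an octave (7 from the number): 12 − 7 = 5.
That makes a perfect twelfth a compound perfect fifth — an octave plus a perfect fifth.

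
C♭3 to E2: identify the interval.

Descending from Cb3 to E2 is the same interval as ascending E2 to Cb3.
E to C spans six letter names (E-F-G-A-B-C), so the interval is some kind of sixth.
E2 to Cb3 spans 7 semitones — two semitones narrower than the major sixth (9) — giving a diminished sixth.

diminished sixth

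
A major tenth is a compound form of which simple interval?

major third

Subtracting seven from the interval number removes an octave: 10 − 7 = 3.
Quality carries through unchanged, so the simple form is a major third.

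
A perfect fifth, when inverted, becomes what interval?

Interval numbers invert to sum to nine: 5 + 4 = 9, so a fifth inverts to a fourth.
Quality inverts too: perfect stays perfect. That makes the inversion a perfect fourth.

perfect 4th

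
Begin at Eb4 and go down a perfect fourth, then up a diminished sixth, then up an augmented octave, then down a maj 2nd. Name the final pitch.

A perfect fourth down from Eb4 is Bb3.
A diminished sixth up from Bb3 is Gbb4.
An augmented octave up from Gbb4 is Gb5.
Gb5 down a major second → Fb5 (2 semitones).

Fb5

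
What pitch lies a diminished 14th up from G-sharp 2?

F 4

Seven letters up from G (plus an octave) reaches F.
A diminished fourteenth spans 21 semitones, so from G#2 the target pitch is F4.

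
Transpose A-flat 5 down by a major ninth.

G-flat 4

The ninth's letter: A down two letter names plus an octave → G.
A major ninth is 14 semitones; 14 semitones down from Ab5 gives Gb4.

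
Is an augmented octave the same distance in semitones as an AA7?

Yes

An augmented octave spans 13 semitones, and a doubly augmented seventh also spans 13 semitones — they're enharmonic.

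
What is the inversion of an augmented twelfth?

diminished fourth

First reduce the compound augmented twelfth to its simple form, an augmented fifth.
Interval numbers invert to sum to nine: 5 + 4 = 9, so a fifth inverts to a fourth.
The quality also flips — augmented becomes diminished — giving a diminished fourth.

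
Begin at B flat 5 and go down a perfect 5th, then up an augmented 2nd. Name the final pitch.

Bb5 down a perfect fifth → Eb5 (7 semitones).
Up an augmented second from Eb5: F#5 (3 semitones up).

F sharp 5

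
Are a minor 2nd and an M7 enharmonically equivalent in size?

No

A minor second spans 1 semitone; a major seventh spans 11 semitones. They differ by 10.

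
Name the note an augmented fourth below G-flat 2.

Counting four letter names down from G lands on D.
An augmented fourth spans 6 semitones, so from Gb2 the target pitch is Dbb2.

D-double-flat 2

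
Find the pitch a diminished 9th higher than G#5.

Counting two letter names plus an octave up from G lands on A.
Moving 12 semitones up from G#5 (the size of a diminished ninth) reaches Ab6.

Ab6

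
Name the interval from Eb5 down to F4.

m7

Descending from Eb5 to F4 is the same interval as ascending F4 to Eb5.
F to E spans seven letter names (F-G-A-B-C-D-E), so the interval is some kind of seventh.
F4 to Eb5 is 10 semitones, a half step short of the major seventh (11), so this is minor.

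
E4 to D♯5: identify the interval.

major 7th

E to D spans seven letter names (E-F-G-A-B-C-D): a seventh.
Counting semitones, E4→D#5 is 11, which is the major seventh.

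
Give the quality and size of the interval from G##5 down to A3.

Descending from G##5 to A3 is the same interval as ascending A3 to G##5.
A to G spans seven letter names (A-B-C-D-E-F-G), plus an octave — that makes it a fourteenth of some quality.
The major fourteenth is 23 semitones; here we have 24, one semitone wider: augmented.
(Equivalently, a compound augmented seventh: an augmented seventh plus an octave.)

augmented fourteenth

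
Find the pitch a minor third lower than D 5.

The third takes the letter from D down to B.
A minor third is 3 semitones; 3 semitones down from D5 gives B4.

B 4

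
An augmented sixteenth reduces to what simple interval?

Take out 2 octaves (14 from the number): 16 − 14 = 2.
So an augmented sixteenth is 2 octaves plus an augmented second. The quality is unchanged.

augmented 2nd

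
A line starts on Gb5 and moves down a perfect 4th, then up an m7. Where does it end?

Down a perfect fourth from Gb5: Db5 (5 semitones down).
A minor seventh up from Db5 is Cb6.

Cb6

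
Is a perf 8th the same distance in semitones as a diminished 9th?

A perfect octave = 12 semitones = a diminished ninth; enharmonically equal.

Yes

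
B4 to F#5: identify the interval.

B to F spans five letter names (B-C-D-E-F) — that makes it a fifth of some quality.
Counting semitones, B4→F#5 is 7, which is the perfect fifth.

perfect 5th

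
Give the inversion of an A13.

First reduce the compound augmented thirteenth to its simple form, an augmented sixth.
The rule of nine gives the new number: 9 − 6 = 3, so a sixth becomes a third.
Quality inverts too: augmented becomes diminished. That makes the inversion a diminished third.

diminished third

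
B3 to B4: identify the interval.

B to B is the same letter name, plus an octave, so the interval is some kind of octave.
The perfect octave spans 12 semitones, and B3 to B4 is exactly 12 semitones — so this is a perfect octave.

perfect octave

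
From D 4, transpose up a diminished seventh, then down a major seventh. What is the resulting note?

Up a diminished seventh from D4: Cb5 (9 semitones up).
Cb5 down a major seventh → Dbb4 (11 semitones).

D double-flat 4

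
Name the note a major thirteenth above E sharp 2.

Counting six letter names plus an octave up from E lands on C.
A major thirteenth spans 21 semitones, so from E#2 the target pitch is C##4.

C double-sharp 4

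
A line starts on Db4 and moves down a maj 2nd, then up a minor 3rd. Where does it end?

Ebb4

A major second down from Db4 is Cb4.
Cb4 up a minor third → Ebb4 (3 semitones).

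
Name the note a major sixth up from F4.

The sixth takes the letter from F up to D.
A major sixth spans 9 semitones, so from F4 the target pitch is D5.

D5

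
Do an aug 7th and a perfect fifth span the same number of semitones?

12 semitones (augmented seventh) vs 7 semitones (perfect fifth): not equal.

No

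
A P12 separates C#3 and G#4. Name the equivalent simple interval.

perfect 5th

Subtracting seven from the interval number removes an octave: 12 − 7 = 5.
Quality carries through unchanged, so the simple form is a perfect fifth.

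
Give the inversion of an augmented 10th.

diminished sixth

First reduce the compound augmented tenth to its simple form, an augmented third.
Interval numbers invert to sum to nine: 3 + 6 = 9, so a third inverts to a sixth.
Quality inverts too: augmented becomes diminished. That makes the inversion a diminished sixth.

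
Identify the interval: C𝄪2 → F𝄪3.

C to F spans four letter names (C-D-E-F), plus an octave — that makes it an eleventh of some quality.
Counting semitones, C##2→F##3 is 17, which is the perfect eleventh.
(Equivalently, a compound perfect fourth: a perfect fourth plus an octave.)

P11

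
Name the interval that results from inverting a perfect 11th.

P5

First reduce the compound perfect eleventh to its simple form, a perfect fourth.
The rule of nine gives the new number: 9 − 4 = 5, so a fourth becomes a fifth.
And perfect stays perfect under inversion, so we get a perfect fifth.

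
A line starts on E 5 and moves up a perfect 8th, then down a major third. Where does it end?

A perfect octave up from E5 is E6.
E6 down a major third → C6 (4 semitones).

C 6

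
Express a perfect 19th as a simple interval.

Subtracting seven from the interval number removes an octave: 19 − 14 = 5.
So a perfect nineteenth is 2 octaves plus a perfect fifth. The quality is unchanged.

perfect 5th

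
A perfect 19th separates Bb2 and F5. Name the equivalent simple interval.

Take out 2 octaves (14 from the number): 19 − 14 = 5.
So a perfect nineteenth is 2 octaves plus a perfect fifth. The quality is unchanged.

perfect 5th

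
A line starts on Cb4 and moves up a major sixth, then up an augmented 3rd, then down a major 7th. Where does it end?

A major sixth up from Cb4 is Ab4.
An augmented third up from Ab4 is C#5.
A major seventh down from C#5 is D4.

D4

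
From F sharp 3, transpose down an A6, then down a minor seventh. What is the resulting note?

B flat 1

F#3 down an augmented sixth → Ab2 (10 semitones).
A minor seventh down from Ab2 is Bb1.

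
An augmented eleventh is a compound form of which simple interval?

augmented fourth

Take out an octave (7 from the number): 11 − 7 = 4.
That makes an augmented eleventh a compound augmented fourth — an octave plus an augmented fourth.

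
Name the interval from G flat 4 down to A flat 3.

m7

Descending from Gb4 to Ab3 is the same interval as ascending Ab3 to Gb4.
A to G spans seven letter names (A-B-C-D-E-F-G), so the interval is some kind of seventh.
A major seventh would be 11 semitones, but Ab3 to Gb4 is 10 — one semitone narrower, making it a minor seventh.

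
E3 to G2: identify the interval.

Descending from E3 to G2 is the same interval as ascending G2 to E3.
G to E spans six letter names (G-A-B-C-D-E) — that makes it a sixth of some quality.
G2 to E3 is 9 semitones, matching the major sixth exactly, so the quality is major.

major sixth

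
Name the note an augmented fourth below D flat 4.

The fourth takes the letter from D down to A.
Moving 6 semitones down from Db4 (the size of an augmented fourth) reaches Abb3.

A double-flat 3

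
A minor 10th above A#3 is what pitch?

The tenth's letter: A up three letter names plus an octave → C.
A minor tenth spans 15 semitones, so from A#3 the target pitch is C#5.

C#5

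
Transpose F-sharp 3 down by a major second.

E 3

Two letter names down from F: E.
A major second spans 2 semitones, so from F#3 the target pitch is E3.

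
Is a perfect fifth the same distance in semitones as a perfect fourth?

No

7 semitones (perfect fifth) vs 5 semitones (perfect fourth): not equal.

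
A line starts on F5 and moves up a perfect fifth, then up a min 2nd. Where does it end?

F5 up a perfect fifth → C6 (7 semitones).
C6 up a minor second → Db6 (1 semitone).

Db6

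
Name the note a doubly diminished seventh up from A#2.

Seven letter names up from A: G.
A doubly diminished seventh spans 8 semitones, so from A#2 the target pitch is Gb3.

Gb3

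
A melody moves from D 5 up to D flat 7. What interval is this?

diminished 15th

D to D is the same letter name, plus 2 octaves: a fifteenth.
D5 to Db7 spans 23 semitones — one semitone narrower than the perfect fifteenth (24) — giving a diminished fifteenth.
(Equivalently, a compound diminished octave: a diminished octave plus an octave.)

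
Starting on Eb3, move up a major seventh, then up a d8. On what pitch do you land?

Db5

Eb3 up a major seventh → D4 (11 semitones).
A diminished octave up from D4 is Db5.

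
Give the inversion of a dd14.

First reduce the compound doubly diminished fourteenth to its simple form, a doubly diminished seventh.
Inverted interval numbers add to nine, so a seventh pairs with a second (7 + 2 = 9).
And doubly diminished becomes doubly augmented under inversion, so we get a doubly augmented second.

doubly augmented 2nd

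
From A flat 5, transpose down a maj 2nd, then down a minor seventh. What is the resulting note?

A major second down from Ab5 is Gb5.
Gb5 down a minor seventh → Ab4 (10 semitones).

A flat 4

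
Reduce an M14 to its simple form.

Take out an octave (7 from the number): 14 − 7 = 7.
So a major fourteenth is an octave plus a major seventh. The quality is unchanged.

major seventh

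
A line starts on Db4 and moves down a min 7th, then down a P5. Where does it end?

Ab2

A minor seventh down from Db4 is Eb3.
A perfect fifth down from Eb3 is Ab2.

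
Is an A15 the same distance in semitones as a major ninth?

An augmented fifteenth spans 25 semitones; a major ninth spans 14 semitones. They differ by 11.

No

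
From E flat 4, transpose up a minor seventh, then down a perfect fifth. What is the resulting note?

G flat 4

Eb4 up a minor seventh → Db5 (10 semitones).
Down a perfect fifth from Db5: Gb4 (7 semitones down).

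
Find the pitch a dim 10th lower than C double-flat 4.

A flat 2

Three letters down from C (plus an octave) reaches A.
A diminished tenth spans 14 semitones, so from Cbb4 the target pitch is Ab2.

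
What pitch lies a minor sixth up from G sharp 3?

E 4

Counting six letter names up from G lands on E.
Moving 8 semitones up from G#3 (the size of a minor sixth) reaches E4.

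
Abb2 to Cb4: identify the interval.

A to C spans three letter names (A-B-C), plus an octave, so the interval is some kind of tenth.
The major tenth spans 16 semitones, and Abb2 to Cb4 is exactly 16 semitones — so this is a major tenth.
(Equivalently, a compound major third: a major third plus an octave.)

M10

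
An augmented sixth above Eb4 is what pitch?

The sixth takes the letter from E up to C.
Moving 10 semitones up from Eb4 (the size of an augmented sixth) reaches C#5.

C#5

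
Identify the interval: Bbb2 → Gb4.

M13

B to G spans six letter names (B-C-D-E-F-G), plus an octave: a thirteenth.
Bbb2 to Gb4 is 21 semitones, matching the major thirteenth exactly, so the quality is major.
(Equivalently, a compound major sixth: a major sixth plus an octave.)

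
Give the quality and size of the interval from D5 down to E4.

Descending from D5 to E4 is the same interval as ascending E4 to D5.
E to D spans seven letter names (E-F-G-A-B-C-D): a seventh.
A major seventh would be 11 semitones, but E4 to D5 is 10 — one semitone narrower, making it a minor seventh.

minor 7th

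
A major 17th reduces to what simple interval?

major 3rd

Subtracting seven from the interval number removes an octave: 17 − 14 = 3.
Quality carries through unchanged, so the simple form is a major third.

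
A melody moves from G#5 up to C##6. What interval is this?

augmented fourth

G to C spans four letter names (G-A-B-C), so the interval is some kind of fourth.
G#5 to C##6 spans 6 semitones — one semitone wider than the perfect fourth (5) — giving an augmented fourth.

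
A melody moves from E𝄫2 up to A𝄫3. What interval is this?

perfect 11th

E to A spans four letter names (E-F-G-A), plus an octave: an eleventh.
The perfect eleventh spans 17 semitones, and Ebb2 to Abb3 is exactly 17 semitones — so this is a perfect eleventh.
(Equivalently, a compound perfect fourth: a perfect fourth plus an octave.)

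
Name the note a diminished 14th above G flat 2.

Counting seven letter names plus an octave up from G lands on F.
Moving 21 semitones up from Gb2 (the size of a diminished fourteenth) reaches Fbb4.

F double-flat 4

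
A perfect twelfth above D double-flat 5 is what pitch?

A double-flat 6

Counting five letter names plus an octave up from D lands on A.
A perfect twelfth is 19 semitones; 19 semitones up from Dbb5 gives Abb6.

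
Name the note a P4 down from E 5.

B 4

The fourth takes the letter from E down to B.
A perfect fourth spans 5 semitones, so from E5 the target pitch is B4.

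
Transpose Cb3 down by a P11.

The eleventh's letter: C down four letter names plus an octave → G.
A perfect eleventh is 17 semitones; 17 semitones down from Cb3 gives Gb1.

Gb1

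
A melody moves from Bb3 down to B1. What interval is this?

Descending from Bb3 to B1 is the same interval as ascending B1 to Bb3.
B to B is the same letter name, plus 2 octaves, so the interval is some kind of fifteenth.
B1 to Bb3 spans 23 semitones — one semitone narrower than the perfect fifteenth (24) — giving a diminished fifteenth.
(Equivalently, a compound diminished octave: a diminished octave plus an octave.)

diminished fifteenth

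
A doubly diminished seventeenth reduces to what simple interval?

dd3

Each octave removed subtracts seven from the number: 17 − 14 = 3.
Quality carries through unchanged, so the simple form is a doubly diminished third.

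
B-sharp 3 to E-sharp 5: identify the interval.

perfect eleventh

B to E spans four letter names (B-C-D-E), plus an octave — that makes it an eleventh of some quality.
B#3 to E#5 is 17 semitones, matching the perfect eleventh exactly, so the quality is perfect.
(Equivalently, a compound perfect fourth: a perfect fourth plus an octave.)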